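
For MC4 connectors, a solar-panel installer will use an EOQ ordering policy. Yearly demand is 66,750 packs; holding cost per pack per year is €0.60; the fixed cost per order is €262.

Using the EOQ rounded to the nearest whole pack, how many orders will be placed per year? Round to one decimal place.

Q* = √(2·D·S / H) = √(2·66,750·262 / 0.6) = √58,295,000.0 ≈ 7,635.12 → Q = 7,635
N = D/Q = 66,750/7,635 ≈ 8.743 orders/yr

8.7 orders per year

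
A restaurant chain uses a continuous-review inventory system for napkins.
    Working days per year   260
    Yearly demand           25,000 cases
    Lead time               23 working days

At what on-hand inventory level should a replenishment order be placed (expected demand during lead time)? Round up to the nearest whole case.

Daily demand d = 25,000 / 260 = 96.154 cases/day
Demand during lead time = 96.154 × 23 = 2,211.54
Reorder point = 2,211.54 → round up

2,212 cases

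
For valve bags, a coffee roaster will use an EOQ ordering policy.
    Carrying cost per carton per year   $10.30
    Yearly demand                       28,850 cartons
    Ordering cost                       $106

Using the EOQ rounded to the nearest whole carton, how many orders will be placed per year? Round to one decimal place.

Q* = √(2·D·S / H) = √(2·28,850·106 / 10.3) = √593,805.8 ≈ 770.59 → Q = 771
N = D/Q = 28,850/771 ≈ 37.419 orders/yr

37.4 orders per year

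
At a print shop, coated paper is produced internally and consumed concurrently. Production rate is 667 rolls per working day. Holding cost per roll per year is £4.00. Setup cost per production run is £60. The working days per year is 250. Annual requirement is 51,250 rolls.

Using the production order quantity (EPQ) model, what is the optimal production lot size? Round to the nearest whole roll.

Daily demand d = 51,250/250 = 205.000; p = 667; 1 − d/p = 0.69265
EPQ = √(2DS / (H(1 − d/p)))
    = √(2 × 51,250 × 60 / (4 × 0.69265)) ≈ 1,489.87

1,490 rolls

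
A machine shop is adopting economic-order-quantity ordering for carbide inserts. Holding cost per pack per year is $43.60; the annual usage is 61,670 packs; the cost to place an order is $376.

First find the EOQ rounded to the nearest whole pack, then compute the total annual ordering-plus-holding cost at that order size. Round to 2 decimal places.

Optimal lot size Q* = (2 × 61,670 × $376 / $43.6)^½ ≈ 1,031.34 → Q = 1,031 packs
Ordering: D/Q × S = 61,670/1,031 × $376 = $22,490.71
Holding:  Q/2 × H = 1,031/2 × $43.6 = $22,475.80
Total = $22,490.71 + $22,475.80 = $44,966.51

$44,966.51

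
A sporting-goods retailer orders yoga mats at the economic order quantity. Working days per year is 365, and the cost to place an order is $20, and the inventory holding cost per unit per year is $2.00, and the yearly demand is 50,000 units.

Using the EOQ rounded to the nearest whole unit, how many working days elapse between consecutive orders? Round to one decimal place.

7.3 days

Q* = √(2·D·S / H) = √(2·50,000·20 / 2) = √1,000,000.0 ≈ 1,000.00 → Q = 1,000 units
Cycle time = (working days × Q)/D = (365 × 1,000) / 50,000 = 7.300 days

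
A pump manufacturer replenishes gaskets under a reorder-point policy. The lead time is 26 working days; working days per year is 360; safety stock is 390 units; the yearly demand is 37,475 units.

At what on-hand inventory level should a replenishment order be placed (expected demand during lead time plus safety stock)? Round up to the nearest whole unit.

3,097 units

Daily demand d = 37,475 / 360 = 104.097 units/day
Demand during lead time = 104.097 × 26 = 2,706.53
Reorder point = 2,706.53 + 390 = 3,096.53 → round up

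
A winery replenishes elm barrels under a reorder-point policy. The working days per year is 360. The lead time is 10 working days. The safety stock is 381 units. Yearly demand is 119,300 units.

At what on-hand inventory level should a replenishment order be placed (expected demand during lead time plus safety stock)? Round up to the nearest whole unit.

3,695 units

Daily demand d = 119,300 / 360 = 331.389 units/day
Demand during lead time = 331.389 × 10 = 3,313.89
Reorder point = 3,313.89 + 381 = 3,694.89 → round up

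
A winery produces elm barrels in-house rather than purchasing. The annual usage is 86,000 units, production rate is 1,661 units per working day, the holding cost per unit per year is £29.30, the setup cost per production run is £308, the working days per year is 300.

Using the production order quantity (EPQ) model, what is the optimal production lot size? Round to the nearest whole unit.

Daily demand d = 86,000/300 = 286.667; p = 1661; 1 − d/p = 0.82741
EPQ = √(2DS / (H(1 − d/p)))
    = √(2 × 86,000 × 308 / (29.3 × 0.82741)) ≈ 1,478.24

1,478 units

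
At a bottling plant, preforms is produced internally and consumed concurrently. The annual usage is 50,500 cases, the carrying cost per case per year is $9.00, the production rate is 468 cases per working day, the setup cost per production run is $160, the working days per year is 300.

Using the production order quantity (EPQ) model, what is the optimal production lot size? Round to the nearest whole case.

d = 50,500/300 = 168.3333 cases/day;  effective holding cost H(1 − d/p) = 9·(1 − 168.3333/468) = 5.76282
Q* = √(2DS / H_eff) = √(2·50,500·160 / 5.76282) ≈ 1,674.57

1,675 cases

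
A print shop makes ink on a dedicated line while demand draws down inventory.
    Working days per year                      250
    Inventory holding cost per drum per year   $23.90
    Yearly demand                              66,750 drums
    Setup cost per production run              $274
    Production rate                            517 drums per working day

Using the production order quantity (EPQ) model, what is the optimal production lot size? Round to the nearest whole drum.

Daily demand d = 66,750/250 = 267.000; p = 517; 1 − d/p = 0.48356
EPQ = √(2DS / (H(1 − d/p)))
    = √(2 × 66,750 × 274 / (23.9 × 0.48356)) ≈ 1,779.07

1,779 drums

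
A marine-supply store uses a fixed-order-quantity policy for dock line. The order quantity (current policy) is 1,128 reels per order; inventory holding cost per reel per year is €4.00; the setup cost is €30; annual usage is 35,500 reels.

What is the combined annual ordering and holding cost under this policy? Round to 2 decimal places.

€3,200.15

Annual ordering cost = (D/Q)·S = (35,500/1,128) × 30 = €944.15
Annual holding cost  = (Q/2)·H = (1,128/2) × 4 = €2,256.00
Total = €944.15 + €2,256.00 = €3,200.15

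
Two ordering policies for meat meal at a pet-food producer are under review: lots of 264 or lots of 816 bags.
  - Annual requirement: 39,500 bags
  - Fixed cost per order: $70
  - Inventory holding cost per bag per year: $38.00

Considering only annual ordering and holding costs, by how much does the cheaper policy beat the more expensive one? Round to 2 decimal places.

$3,403.00

Annual cost at Q: ordering D·S/Q plus holding Q·H/2.
TC(264) = (39,500/264)×70 + (264/2)×38 = $15,489.48
TC(816) = (39,500/816)×70 + (816/2)×38 = $18,892.48
|ΔTC| = |$15,489.48 − $18,892.48| = $3,403.00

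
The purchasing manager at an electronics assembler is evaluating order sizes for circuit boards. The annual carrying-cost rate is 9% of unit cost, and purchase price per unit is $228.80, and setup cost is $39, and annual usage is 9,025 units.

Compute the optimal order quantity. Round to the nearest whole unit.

Carrying cost H = $228.8 × 9% = $20.5920/unit/yr
2DS/H = 2·9,025·39/20.592 = 34,185.61
EOQ = √34,185.61 ≈ 184.89

185 units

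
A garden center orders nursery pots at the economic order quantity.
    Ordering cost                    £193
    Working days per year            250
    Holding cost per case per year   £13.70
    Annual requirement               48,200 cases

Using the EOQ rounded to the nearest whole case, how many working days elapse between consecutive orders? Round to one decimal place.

6.0 days

EOQ = √(2DS/H) = √(2 × 48,200 × 193 / 13.7)
    = √(1,358,043.80) ≈ 1,165.35 → Q = 1,165 cases
Cycle time = (working days × Q)/D = (250 × 1,165) / 48,200 = 6.043 days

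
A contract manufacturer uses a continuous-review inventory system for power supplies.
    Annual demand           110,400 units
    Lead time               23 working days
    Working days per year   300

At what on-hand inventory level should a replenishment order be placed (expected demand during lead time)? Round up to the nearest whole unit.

Daily demand d = 110,400 / 300 = 368.000 units/day
Demand during lead time = 368.000 × 23 = 8,464.00
Reorder point = 8,464.00 → round up

8,464 units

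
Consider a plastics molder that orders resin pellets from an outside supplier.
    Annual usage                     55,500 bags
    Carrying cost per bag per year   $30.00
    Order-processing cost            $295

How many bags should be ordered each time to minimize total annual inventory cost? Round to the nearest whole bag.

1,045 bags

Q* = √(2·D·S / H) = √(2·55,500·295 / 30) = √1,091,500.0 ≈ 1,044.75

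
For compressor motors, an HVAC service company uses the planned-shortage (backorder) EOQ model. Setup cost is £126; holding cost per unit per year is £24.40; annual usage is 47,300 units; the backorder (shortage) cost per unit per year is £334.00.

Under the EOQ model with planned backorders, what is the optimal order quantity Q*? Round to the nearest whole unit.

724 units

Q* = √(2DS/H) · √((H + b)/b)
   = √(2 × 47,300 × 126 / 24.4) · √((24.4 + 334) / 334)
   = 698.934 × 1.0359 ≈ 724.01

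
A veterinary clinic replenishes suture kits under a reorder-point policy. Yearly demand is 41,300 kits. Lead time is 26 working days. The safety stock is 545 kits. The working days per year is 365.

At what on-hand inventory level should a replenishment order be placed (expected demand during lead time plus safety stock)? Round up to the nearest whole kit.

3,487 kits

Daily demand d = 41,300 / 365 = 113.151 kits/day
Demand during lead time = 113.151 × 26 = 2,941.92
Reorder point = 2,941.92 + 545 = 3,486.92 → round up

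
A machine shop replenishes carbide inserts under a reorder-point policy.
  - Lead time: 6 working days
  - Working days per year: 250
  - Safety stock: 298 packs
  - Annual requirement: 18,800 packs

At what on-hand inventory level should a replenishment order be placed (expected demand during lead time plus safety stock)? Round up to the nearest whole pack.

Daily demand d = 18,800 / 250 = 75.200 packs/day
Demand during lead time = 75.200 × 6 = 451.20
Reorder point = 451.20 + 298 = 749.20 → round up

750 packs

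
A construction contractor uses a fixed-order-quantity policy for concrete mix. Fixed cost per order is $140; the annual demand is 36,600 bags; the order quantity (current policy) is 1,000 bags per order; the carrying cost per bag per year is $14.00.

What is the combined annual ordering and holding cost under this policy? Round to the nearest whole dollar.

$12,124

Ordering: D/Q × S = 36,600/1,000 × $140 = $5,124.00
Holding:  Q/2 × H = 1,000/2 × $14 = $7,000.00
Total = $5,124.00 + $7,000.00 = $12,124.00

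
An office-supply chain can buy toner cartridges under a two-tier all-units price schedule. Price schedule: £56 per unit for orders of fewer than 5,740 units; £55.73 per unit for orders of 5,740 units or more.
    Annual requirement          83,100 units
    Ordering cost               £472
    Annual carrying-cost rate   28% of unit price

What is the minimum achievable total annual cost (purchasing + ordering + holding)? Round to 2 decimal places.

H₁ = 28%×£56 = £15.6800;  H₂ = 28%×£55.73 = £15.6044
EOQ₁ = √(2×83,100×472/15.6800) = 2,236.73  (< 5,740, feasible at tier 1)
EOQ₂ = √(2×83,100×472/15.6044) = 2,242.14  (< 5,740 → use Q = 5,740 at tier-2 price)
TC(tier 1 (EOQ₁), Q≈2,236.7) = £4,688,671.92
TC(tier 2, Q≈5,740.0) = £4,682,780.94
Minimum at tier 2: £4,682,780.94

£4,682,780.94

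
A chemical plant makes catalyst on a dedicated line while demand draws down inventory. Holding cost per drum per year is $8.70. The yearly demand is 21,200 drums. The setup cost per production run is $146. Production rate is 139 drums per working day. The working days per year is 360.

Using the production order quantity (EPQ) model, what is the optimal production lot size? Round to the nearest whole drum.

Daily demand d = 21,200/360 = 58.889; p = 139; 1 − d/p = 0.57634
EPQ = √(2DS / (H(1 − d/p)))
    = √(2 × 21,200 × 146 / (8.7 × 0.57634)) ≈ 1,111.12

1,111 drums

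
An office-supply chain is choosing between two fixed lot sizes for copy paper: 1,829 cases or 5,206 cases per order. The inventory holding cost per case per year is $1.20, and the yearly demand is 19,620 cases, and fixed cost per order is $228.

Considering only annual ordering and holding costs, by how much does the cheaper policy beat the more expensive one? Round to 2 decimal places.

Annual cost at Q: ordering D·S/Q plus holding Q·H/2.
TC(1,829) = (19,620/1,829)×228 + (1,829/2)×1.2 = $3,543.20
TC(5,206) = (19,620/5,206)×228 + (5,206/2)×1.2 = $3,982.87
Cheaper: Q = 1,829.  Difference = $439.67

$439.67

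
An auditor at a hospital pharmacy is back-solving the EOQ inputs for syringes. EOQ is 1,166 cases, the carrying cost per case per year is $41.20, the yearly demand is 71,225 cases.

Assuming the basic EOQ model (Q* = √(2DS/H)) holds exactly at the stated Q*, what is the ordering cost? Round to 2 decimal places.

EOQ relation: Q² = 2DS/H, so rearrange for the unknown.
S = Q²H / (2D) = 1,166² × 41.2 / (2 × 71,225) = 393.2166

$393.22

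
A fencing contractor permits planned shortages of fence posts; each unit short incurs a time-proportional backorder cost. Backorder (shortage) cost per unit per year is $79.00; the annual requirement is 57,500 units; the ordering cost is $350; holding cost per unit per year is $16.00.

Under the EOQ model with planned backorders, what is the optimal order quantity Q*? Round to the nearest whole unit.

Basic EOQ = √(2·57,500·350/16) = 1,586.072
Backorder adjustment √((H+b)/b) = √((16+79)/79) = 1.0966
Q* = 1,586.072 × 1.0966 ≈ 1,739.29

1,739 units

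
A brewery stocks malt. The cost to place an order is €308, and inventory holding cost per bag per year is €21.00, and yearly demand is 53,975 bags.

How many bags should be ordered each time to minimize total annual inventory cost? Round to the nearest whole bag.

1,258 bags

EOQ = √(2DS/H) = √(2 × 53,975 × 308 / 21)
    = √(1,583,266.67) ≈ 1,258.28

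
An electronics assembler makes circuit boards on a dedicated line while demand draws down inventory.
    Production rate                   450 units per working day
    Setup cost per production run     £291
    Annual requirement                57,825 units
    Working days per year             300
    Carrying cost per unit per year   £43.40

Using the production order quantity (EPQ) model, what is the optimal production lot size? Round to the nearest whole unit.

Daily demand d = 57,825/300 = 192.750; p = 450; 1 − d/p = 0.57167
EPQ = √(2DS / (H(1 − d/p)))
    = √(2 × 57,825 × 291 / (43.4 × 0.57167)) ≈ 1,164.67

1,165 units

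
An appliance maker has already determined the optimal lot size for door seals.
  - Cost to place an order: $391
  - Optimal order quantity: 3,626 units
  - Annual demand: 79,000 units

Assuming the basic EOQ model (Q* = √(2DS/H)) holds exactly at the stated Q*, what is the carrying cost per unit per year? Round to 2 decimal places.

EOQ relation: Q² = 2DS/H, so rearrange for the unknown.
H = 2DS / Q² = 2 × 79,000 × 391 / 3,626² = 4.6987

$4.70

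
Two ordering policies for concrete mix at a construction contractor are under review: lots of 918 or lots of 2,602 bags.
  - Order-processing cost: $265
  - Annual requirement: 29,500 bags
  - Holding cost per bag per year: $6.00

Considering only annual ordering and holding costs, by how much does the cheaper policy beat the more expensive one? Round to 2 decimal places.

For each Q, cost = (D/Q)·S + (Q/2)·H.
TC(918) = (29,500/918)×265 + (918/2)×6 = $11,269.80
TC(2,602) = (29,500/2,602)×265 + (2,602/2)×6 = $10,810.42
Lots of 2,602 are cheaper by $459.38.

$459.38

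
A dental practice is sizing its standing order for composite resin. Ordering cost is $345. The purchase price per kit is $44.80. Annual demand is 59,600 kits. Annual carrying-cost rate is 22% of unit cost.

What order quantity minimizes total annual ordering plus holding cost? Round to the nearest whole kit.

2,043 kits

Carrying cost H = $44.8 × 22% = $9.8560/kit/yr
Optimal lot size Q* = (2 × 59,600 × $345 / $9.856)^½ ≈ 2,042.67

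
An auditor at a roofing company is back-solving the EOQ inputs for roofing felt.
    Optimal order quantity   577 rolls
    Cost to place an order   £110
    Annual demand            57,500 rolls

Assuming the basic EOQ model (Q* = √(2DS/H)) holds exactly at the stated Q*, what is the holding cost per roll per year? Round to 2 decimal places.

£38.00

From Q* = √(2DS/H) ⇒ Q*² = 2DS/H.
H = 2DS / Q² = 2 × 57,500 × 110 / 577² = 37.9961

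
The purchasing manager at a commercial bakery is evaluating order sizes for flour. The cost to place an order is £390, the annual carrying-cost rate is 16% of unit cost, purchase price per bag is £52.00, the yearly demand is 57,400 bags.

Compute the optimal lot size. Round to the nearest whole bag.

Carrying cost H = £52 × 16% = £8.3200/bag/yr
Optimal lot size Q* = (2 × 57,400 × £390 / £8.32)^½ ≈ 2,319.75

2,320 bags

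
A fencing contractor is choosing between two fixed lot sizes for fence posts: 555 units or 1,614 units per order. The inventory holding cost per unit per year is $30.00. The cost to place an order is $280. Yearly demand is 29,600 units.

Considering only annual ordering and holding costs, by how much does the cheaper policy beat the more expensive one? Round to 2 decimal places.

Annual cost at Q: ordering D·S/Q plus holding Q·H/2.
TC(555) = (29,600/555)×280 + (555/2)×30 = $23,258.33
TC(1,614) = (29,600/1,614)×280 + (1,614/2)×30 = $29,345.07
Cheaper: Q = 555.  Difference = $6,086.73

$6,086.73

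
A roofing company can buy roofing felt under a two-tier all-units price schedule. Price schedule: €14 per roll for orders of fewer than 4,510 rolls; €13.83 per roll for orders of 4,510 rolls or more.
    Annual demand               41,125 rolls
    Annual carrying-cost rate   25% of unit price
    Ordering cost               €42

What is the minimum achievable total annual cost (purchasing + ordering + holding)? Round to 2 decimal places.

€576,938.39

H₁ = 25%×€14 = €3.5000;  H₂ = 25%×€13.83 = €3.4575
EOQ₁ = √(2×41,125×42/3.5000) = 993.48  (< 4,510, feasible at tier 1)
EOQ₂ = √(2×41,125×42/3.4575) = 999.57  (< 4,510 → use Q = 4,510 at tier-2 price)
TC(tier 1 (EOQ₁), Q≈993.5) = €579,227.18
TC(tier 2, Q≈4,510.0) = €576,938.39
Minimum at tier 2: €576,938.39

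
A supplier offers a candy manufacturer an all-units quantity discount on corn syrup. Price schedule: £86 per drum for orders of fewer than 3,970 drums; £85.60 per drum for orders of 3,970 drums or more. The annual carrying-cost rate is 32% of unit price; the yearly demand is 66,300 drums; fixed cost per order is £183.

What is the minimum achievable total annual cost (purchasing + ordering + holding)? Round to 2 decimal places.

H₁ = 32%×£86 = £27.5200;  H₂ = 32%×£85.60 = £27.3920
EOQ₁ = √(2×66,300×183/27.5200) = 939.02  (< 3,970, feasible at tier 1)
EOQ₂ = √(2×66,300×183/27.3920) = 941.21  (< 3,970 → use Q = 3,970 at tier-2 price)
TC(tier 1 (EOQ₁), Q≈939.0) = £5,727,641.73
TC(tier 2, Q≈3,970.0) = £5,732,709.27
Minimum at tier 1 (EOQ₁): £5,727,641.73

£5,727,641.73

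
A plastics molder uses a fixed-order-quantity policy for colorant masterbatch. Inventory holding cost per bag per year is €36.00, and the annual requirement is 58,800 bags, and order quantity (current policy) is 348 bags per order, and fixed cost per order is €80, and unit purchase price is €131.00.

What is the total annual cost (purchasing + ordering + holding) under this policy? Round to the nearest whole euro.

Annual ordering cost = (D/Q)·S = (58,800/348) × 80 = €13,517.24
Annual holding cost  = (Q/2)·H = (348/2) × 36 = €6,264.00
Purchase cost = D·C = 58,800 × 131 = €7,702,800.00
Total = €13,517.24 + €6,264.00 + €7,702,800.00 = €7,722,581.24

€7,722,581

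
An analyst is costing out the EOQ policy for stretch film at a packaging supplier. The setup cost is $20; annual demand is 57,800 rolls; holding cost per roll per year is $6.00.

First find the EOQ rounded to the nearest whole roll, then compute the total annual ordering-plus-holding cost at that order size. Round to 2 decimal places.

2DS/H = 2·57,800·20/6 = 385,333.33
EOQ = √385,333.33 ≈ 620.75 → Q = 621 rolls
Ordering: D/Q × S = 57,800/621 × $20 = $1,861.51
Holding:  Q/2 × H = 621/2 × $6 = $1,863.00
Total = $1,861.51 + $1,863.00 = $3,724.51

$3,724.51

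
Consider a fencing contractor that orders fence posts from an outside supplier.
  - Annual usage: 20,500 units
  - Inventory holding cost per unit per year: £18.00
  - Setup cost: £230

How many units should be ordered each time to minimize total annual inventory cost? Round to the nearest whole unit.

724 units

2DS/H = 2·20,500·230/18 = 523,888.89
EOQ = √523,888.89 ≈ 723.80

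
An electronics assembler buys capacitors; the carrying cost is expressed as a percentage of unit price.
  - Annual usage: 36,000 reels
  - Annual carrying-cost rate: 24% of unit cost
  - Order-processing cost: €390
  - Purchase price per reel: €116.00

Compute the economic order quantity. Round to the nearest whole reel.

1,004 reels

Holding cost per reel per year: H = 24% × €116 = €27.8400
Q* = √(2·D·S / H) = √(2·36,000·390 / 27.84) = √1,008,620.7 ≈ 1,004.30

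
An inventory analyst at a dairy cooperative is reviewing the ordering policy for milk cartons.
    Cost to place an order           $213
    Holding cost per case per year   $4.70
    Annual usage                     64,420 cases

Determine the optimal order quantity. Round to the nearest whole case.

2DS/H = 2·64,420·213/4.7 = 5,838,919.15
EOQ = √5,838,919.15 ≈ 2,416.39

2,416 cases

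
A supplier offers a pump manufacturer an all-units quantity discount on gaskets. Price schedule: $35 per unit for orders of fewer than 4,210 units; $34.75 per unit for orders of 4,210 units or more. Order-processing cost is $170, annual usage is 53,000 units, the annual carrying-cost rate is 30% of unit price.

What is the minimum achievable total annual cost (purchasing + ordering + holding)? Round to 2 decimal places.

H₁ = 30%×$35 = $10.5000;  H₂ = 30%×$34.75 = $10.4250
EOQ₁ = √(2×53,000×170/10.5000) = 1,310.03  (< 4,210, feasible at tier 1)
EOQ₂ = √(2×53,000×170/10.4250) = 1,314.74  (< 4,210 → use Q = 4,210 at tier-2 price)
TC(tier 1 (EOQ₁), Q≈1,310.0) = $1,868,755.36
TC(tier 2, Q≈4,210.0) = $1,865,834.77
Minimum at tier 2: $1,865,834.77

$1,865,834.77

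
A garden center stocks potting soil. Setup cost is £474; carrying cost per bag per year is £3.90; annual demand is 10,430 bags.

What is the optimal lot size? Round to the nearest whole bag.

EOQ = √(2DS/H) = √(2 × 10,430 × 474 / 3.9)
    = √(2,535,292.31) ≈ 1,592.26

1,592 bags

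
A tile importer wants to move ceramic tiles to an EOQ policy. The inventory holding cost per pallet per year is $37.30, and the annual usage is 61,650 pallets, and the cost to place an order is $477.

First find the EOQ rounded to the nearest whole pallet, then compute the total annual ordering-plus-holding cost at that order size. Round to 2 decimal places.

$46,837.66

Optimal lot size Q* = (2 × 61,650 × $477 / $37.3)^½ ≈ 1,255.70 → Q = 1,256 pallets
Orders/yr = 61,650/1,256 = 49.084; ordering cost = 49.084 × $477 = $23,413.26
Average inventory = 1,256/2 = 628; holding cost = 628 × $37.3 = $23,424.40
Total = $23,413.26 + $23,424.40 = $46,837.66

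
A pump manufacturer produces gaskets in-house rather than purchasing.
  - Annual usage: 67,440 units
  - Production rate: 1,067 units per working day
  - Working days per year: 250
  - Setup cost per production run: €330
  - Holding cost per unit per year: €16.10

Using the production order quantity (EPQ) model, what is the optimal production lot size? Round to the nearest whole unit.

1,924 units

d = 67,440/250 = 269.7600 units/day;  effective holding cost H(1 − d/p) = 16.1·(1 − 269.7600/1067) = 12.02958
Q* = √(2DS / H_eff) = √(2·67,440·330 / 12.02958) ≈ 1,923.56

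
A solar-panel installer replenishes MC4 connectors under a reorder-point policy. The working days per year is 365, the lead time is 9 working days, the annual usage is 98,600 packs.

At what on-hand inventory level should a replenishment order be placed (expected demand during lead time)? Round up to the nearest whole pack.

Daily demand d = 98,600 / 365 = 270.137 packs/day
Demand during lead time = 270.137 × 9 = 2,431.23
Reorder point = 2,431.23 → round up

2,432 packs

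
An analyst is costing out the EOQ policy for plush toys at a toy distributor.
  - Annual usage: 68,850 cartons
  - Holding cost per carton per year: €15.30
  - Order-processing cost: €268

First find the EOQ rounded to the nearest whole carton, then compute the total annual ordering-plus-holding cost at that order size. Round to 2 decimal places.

€23,761.84

Q* = √(2·D·S / H) = √(2·68,850·268 / 15.3) = √2,412,000.0 ≈ 1,553.06 → Q = 1,553 cartons
Orders/yr = 68,850/1,553 = 44.334; ordering cost = 44.334 × €268 = €11,881.39
Average inventory = 1,553/2 = 776.5; holding cost = 776.5 × €15.3 = €11,880.45
Total = €11,881.39 + €11,880.45 = €23,761.84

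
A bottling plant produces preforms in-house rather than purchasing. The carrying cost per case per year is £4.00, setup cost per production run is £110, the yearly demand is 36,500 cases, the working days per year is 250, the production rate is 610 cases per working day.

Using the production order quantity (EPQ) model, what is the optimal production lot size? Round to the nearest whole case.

d = 36,500/250 = 146.0000 cases/day;  effective holding cost H(1 − d/p) = 4·(1 − 146.0000/610) = 3.04262
Q* = √(2DS / H_eff) = √(2·36,500·110 / 3.04262) ≈ 1,624.55

1,625 cases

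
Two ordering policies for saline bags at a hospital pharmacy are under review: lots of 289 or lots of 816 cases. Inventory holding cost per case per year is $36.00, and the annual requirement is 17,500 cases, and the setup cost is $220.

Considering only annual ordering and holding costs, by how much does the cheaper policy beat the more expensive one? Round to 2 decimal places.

$882.34

TC(Q) = (D/Q)S + (Q/2)H
TC(289) = (17,500/289)×220 + (289/2)×36 = $18,523.80
TC(816) = (17,500/816)×220 + (816/2)×36 = $19,406.14
|ΔTC| = |$18,523.80 − $19,406.14| = $882.34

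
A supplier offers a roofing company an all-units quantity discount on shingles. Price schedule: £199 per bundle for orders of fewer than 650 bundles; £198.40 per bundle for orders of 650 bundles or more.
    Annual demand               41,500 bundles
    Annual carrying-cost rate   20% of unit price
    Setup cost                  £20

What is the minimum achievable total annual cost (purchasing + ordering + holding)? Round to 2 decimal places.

£8,247,772.92

H₁ = 20%×£199 = £39.8000;  H₂ = 20%×£198.40 = £39.6800
EOQ₁ = √(2×41,500×20/39.8000) = 204.23  (< 650, feasible at tier 1)
EOQ₂ = √(2×41,500×20/39.6800) = 204.54  (< 650 → use Q = 650 at tier-2 price)
TC(tier 1 (EOQ₁), Q≈204.2) = £8,266,628.22
TC(tier 2, Q≈650.0) = £8,247,772.92
Minimum at tier 2: £8,247,772.92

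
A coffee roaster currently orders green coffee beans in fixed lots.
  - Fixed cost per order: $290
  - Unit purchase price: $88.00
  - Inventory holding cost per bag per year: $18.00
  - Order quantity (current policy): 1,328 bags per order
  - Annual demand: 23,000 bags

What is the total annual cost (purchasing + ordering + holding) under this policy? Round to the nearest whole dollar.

$2,040,975

Ordering: D/Q × S = 23,000/1,328 × $290 = $5,022.59
Holding:  Q/2 × H = 1,328/2 × $18 = $11,952.00
Purchase cost = D·C = 23,000 × 88 = $2,024,000.00
Total = $5,022.59 + $11,952.00 + $2,024,000.00 = $2,040,974.59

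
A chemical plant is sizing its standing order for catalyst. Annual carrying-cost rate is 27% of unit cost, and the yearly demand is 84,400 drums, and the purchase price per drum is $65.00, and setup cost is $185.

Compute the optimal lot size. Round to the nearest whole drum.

1,334 drums

Holding cost per drum per year: H = 27% × $65 = $17.5500
EOQ = √(2DS/H) = √(2 × 84,400 × 185 / 17.55)
    = √(1,779,373.22) ≈ 1,333.93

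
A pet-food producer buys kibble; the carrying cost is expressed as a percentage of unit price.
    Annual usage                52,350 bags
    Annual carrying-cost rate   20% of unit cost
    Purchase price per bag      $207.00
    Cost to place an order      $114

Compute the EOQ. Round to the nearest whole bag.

537 bags

Holding cost per bag per year: H = 20% × $207 = $41.4000
2DS/H = 2·52,350·114/41.4 = 288,304.35
EOQ = √288,304.35 ≈ 536.94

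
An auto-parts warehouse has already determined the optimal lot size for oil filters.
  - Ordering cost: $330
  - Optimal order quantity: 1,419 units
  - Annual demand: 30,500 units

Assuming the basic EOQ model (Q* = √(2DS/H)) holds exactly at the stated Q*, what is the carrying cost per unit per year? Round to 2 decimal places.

EOQ relation: Q² = 2DS/H, so rearrange for the unknown.
H = 2DS / Q² = 2 × 30,500 × 330 / 1,419² = 9.9972

$10.00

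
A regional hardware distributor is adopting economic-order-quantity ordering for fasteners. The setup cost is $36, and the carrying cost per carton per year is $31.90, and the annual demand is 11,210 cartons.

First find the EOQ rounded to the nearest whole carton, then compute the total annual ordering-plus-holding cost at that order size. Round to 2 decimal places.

EOQ = √(2DS/H) = √(2 × 11,210 × 36 / 31.9)
    = √(25,301.57) ≈ 159.06 → Q = 159 cartons
Orders/yr = 11,210/159 = 70.503; ordering cost = 70.503 × $36 = $2,538.11
Average inventory = 159/2 = 79.5; holding cost = 79.5 × $31.9 = $2,536.05
Total = $2,538.11 + $2,536.05 = $5,074.16

$5,074.16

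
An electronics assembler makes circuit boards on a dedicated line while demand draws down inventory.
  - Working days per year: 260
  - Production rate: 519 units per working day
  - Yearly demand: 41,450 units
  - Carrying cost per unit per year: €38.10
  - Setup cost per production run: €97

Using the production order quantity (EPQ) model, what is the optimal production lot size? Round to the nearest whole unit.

552 units

d = 41,450/260 = 159.4231 units/day;  effective holding cost H(1 − d/p) = 38.1·(1 − 159.4231/519) = 26.39669
Q* = √(2DS / H_eff) = √(2·41,450·97 / 26.39669) ≈ 551.94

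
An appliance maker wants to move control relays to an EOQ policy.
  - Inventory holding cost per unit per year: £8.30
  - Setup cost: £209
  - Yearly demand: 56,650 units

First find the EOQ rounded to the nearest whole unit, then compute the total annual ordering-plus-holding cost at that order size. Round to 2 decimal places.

£14,019.33

Optimal lot size Q* = (2 × 56,650 × £209 / £8.3)^½ ≈ 1,689.08 → Q = 1,689 units
Annual ordering cost = (D/Q)·S = (56,650/1,689) × 209 = £7,009.98
Annual holding cost  = (Q/2)·H = (1,689/2) × 8.3 = £7,009.35
Total = £7,009.98 + £7,009.35 = £14,019.33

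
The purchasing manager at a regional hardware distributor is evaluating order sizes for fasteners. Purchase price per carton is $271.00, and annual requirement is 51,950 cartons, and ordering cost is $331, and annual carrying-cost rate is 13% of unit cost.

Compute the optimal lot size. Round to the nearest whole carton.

988 cartons

H = i·C = 0.13 × $271 = $35.2300 per carton-year
EOQ = √(2DS/H) = √(2 × 51,950 × 331 / 35.23)
    = √(976,182.23) ≈ 988.02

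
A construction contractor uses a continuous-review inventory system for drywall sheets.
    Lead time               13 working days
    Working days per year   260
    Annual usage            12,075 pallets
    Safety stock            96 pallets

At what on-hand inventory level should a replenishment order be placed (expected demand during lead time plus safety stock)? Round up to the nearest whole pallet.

700 pallets

Daily demand d = 12,075 / 260 = 46.442 pallets/day
Demand during lead time = 46.442 × 13 = 603.75
Reorder point = 603.75 + 96 = 699.75 → round up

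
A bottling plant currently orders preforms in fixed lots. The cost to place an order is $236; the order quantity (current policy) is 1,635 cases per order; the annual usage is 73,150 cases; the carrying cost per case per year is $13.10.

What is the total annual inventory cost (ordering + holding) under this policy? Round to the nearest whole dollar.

Orders/yr = 73,150/1,635 = 44.740; ordering cost = 44.740 × $236 = $10,558.65
Average inventory = 1,635/2 = 817.5; holding cost = 817.5 × $13.1 = $10,709.25
Total = $10,558.65 + $10,709.25 = $21,267.90

$21,268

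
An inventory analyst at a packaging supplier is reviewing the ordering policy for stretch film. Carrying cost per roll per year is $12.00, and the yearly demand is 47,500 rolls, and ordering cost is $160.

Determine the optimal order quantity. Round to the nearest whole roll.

1,125 rolls

Optimal lot size Q* = (2 × 47,500 × $160 / $12)^½ ≈ 1,125.46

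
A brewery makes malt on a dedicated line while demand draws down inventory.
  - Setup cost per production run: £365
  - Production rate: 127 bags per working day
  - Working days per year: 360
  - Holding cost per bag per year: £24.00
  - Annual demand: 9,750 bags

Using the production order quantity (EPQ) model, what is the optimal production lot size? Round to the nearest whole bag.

614 bags

Daily demand d = 9,750/360 = 27.083; p = 127; 1 − d/p = 0.78675
EPQ = √(2DS / (H(1 − d/p)))
    = √(2 × 9,750 × 365 / (24 × 0.78675)) ≈ 613.96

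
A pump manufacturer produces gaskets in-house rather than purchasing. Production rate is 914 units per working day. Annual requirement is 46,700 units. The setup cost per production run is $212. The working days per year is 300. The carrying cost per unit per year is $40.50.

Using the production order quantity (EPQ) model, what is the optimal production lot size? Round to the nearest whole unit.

768 units

d = 46,700/300 = 155.6667 units/day;  effective holding cost H(1 − d/p) = 40.5·(1 − 155.6667/914) = 33.60230
Q* = √(2DS / H_eff) = √(2·46,700·212 / 33.60230) ≈ 767.64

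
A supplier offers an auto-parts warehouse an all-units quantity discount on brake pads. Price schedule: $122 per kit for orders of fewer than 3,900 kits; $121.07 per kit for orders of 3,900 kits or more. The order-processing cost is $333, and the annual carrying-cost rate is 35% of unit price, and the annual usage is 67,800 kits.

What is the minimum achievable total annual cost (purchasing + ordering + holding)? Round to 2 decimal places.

$8,296,965.35

H₁ = 35%×$122 = $42.7000;  H₂ = 35%×$121.07 = $42.3745
EOQ₁ = √(2×67,800×333/42.7000) = 1,028.34  (< 3,900, feasible at tier 1)
EOQ₂ = √(2×67,800×333/42.3745) = 1,032.29  (< 3,900 → use Q = 3,900 at tier-2 price)
TC(tier 1 (EOQ₁), Q≈1,028.3) = $8,315,510.25
TC(tier 2, Q≈3,900.0) = $8,296,965.35
Minimum at tier 2: $8,296,965.35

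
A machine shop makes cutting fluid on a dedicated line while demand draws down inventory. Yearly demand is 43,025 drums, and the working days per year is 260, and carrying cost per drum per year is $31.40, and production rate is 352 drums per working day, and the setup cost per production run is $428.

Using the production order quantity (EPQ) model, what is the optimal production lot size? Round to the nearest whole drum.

Daily demand d = 43,025/260 = 165.481; p = 352; 1 − d/p = 0.52988
EPQ = √(2DS / (H(1 − d/p)))
    = √(2 × 43,025 × 428 / (31.4 × 0.52988)) ≈ 1,487.79

1,488 drums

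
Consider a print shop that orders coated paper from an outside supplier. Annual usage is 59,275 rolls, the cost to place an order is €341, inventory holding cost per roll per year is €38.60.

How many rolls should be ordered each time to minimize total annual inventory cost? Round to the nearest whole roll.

2DS/H = 2·59,275·341/38.6 = 1,047,294.04
EOQ = √1,047,294.04 ≈ 1,023.37

1,023 rolls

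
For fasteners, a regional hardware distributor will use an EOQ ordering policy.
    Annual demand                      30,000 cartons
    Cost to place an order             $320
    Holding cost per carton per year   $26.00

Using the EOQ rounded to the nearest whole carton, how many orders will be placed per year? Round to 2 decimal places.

34.92 orders per year

Optimal lot size Q* = (2 × 30,000 × $320 / $26)^½ ≈ 859.34 → Q = 859
Orders per year = D/Q = 30,000 / 859 = 34.924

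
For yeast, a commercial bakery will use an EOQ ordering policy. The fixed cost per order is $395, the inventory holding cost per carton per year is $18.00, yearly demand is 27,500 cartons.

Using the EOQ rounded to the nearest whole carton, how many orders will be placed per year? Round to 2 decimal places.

EOQ = √(2DS/H) = √(2 × 27,500 × 395 / 18)
    = √(1,206,944.44) ≈ 1,098.61 → Q = 1,099
Orders per year = D/Q = 27,500 / 1,099 = 25.023

25.02 orders per year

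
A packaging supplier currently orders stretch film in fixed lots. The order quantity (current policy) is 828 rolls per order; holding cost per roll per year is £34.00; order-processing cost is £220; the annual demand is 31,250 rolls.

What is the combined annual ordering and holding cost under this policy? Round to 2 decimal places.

Orders/yr = 31,250/828 = 37.742; ordering cost = 37.742 × £220 = £8,303.14
Average inventory = 828/2 = 414; holding cost = 414 × £34 = £14,076.00
Total = £8,303.14 + £14,076.00 = £22,379.14

£22,379.14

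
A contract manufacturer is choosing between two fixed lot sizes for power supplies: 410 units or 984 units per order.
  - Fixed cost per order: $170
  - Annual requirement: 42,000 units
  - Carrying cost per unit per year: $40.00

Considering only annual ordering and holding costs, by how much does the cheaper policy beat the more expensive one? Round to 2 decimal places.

$1,321.46

TC(Q) = (D/Q)S + (Q/2)H
TC(410) = (42,000/410)×170 + (410/2)×40 = $25,614.63
TC(984) = (42,000/984)×170 + (984/2)×40 = $26,936.10
Cheaper: Q = 410.  Difference = $1,321.46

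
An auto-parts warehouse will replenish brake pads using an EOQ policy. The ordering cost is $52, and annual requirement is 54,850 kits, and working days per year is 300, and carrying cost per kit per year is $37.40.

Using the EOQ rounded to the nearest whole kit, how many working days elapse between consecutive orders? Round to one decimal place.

EOQ = √(2DS/H) = √(2 × 54,850 × 52 / 37.4)
    = √(152,524.06) ≈ 390.54 → Q = 391 kits
T = Q/D × 300 days = 391/54,850 × 300 = 2.139 days

2.1 days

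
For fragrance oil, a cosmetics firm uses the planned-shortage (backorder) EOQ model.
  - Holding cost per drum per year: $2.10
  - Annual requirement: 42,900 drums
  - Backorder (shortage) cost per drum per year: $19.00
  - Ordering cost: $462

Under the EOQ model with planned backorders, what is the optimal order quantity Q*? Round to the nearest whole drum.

4,578 drums

Q* = √(2DS/H) · √((H + b)/b)
   = √(2 × 42,900 × 462 / 2.1) · √((2.1 + 19) / 19)
   = 4,344.652 × 1.0538 ≈ 4,578.46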